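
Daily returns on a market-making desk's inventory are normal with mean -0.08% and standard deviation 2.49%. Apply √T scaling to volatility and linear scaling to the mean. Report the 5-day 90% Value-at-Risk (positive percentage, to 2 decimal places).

7.54%

At 90%, z = 1.282.
σ_{5d} = 2.49% × √5 = 5.568%; μ_{5d} = 5 × -0.08% = -0.400%.
VaR = −(-0.400%) + 1.282 × 5.568% = 7.538%.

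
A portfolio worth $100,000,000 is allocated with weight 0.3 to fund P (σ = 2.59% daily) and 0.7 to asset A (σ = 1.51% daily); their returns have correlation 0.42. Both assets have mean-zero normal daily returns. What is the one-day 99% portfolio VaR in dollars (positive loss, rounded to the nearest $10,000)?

$3,610,000

σ_p² = 0.3²·2.59² + 0.7²·1.51² + 2·0.42·0.3·0.7·2.59·1.51 = 2.4109 (%²).
σ_p = √2.4109 = 1.553%.
At 99%, z = 2.326.
VaR = 2.326 × 1.553% = 3.612%; on $100,000,000 that is $3,612,000.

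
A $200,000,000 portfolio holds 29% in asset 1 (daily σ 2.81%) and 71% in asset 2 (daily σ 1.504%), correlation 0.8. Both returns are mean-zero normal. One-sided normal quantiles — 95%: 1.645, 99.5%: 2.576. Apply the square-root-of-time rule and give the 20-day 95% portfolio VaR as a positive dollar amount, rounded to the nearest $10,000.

$26,310,000

σ_p = √(0.29²·2.81² + 0.71²·1.504² + 2·0.8·0.29·0.71·2.81·1.504) = 1.788%.
σ_{20d} = 1.788% × √20 = 7.996%.
VaR = 1.645 × 7.996% = 13.153%; on $200,000,000 that is $26,306,000.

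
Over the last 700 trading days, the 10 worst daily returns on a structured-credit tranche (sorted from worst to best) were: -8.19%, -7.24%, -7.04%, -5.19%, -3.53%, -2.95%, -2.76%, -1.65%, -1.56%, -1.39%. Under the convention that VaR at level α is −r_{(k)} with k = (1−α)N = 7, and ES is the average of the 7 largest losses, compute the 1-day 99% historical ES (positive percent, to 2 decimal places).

The 7 worst returns sum to -36.90%.
ES = −(-36.90%) / 7 = 5.2714…% ≈ 5.27%.

5.27%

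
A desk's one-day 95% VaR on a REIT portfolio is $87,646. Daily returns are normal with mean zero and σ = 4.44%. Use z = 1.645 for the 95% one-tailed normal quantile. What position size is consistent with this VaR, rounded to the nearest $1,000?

$1,200,000

VaR as a fraction of value: z·σ = 1.645 × 4.44% = 7.3038%.
Position = $87,646 / 0.073038 = $1,200,005.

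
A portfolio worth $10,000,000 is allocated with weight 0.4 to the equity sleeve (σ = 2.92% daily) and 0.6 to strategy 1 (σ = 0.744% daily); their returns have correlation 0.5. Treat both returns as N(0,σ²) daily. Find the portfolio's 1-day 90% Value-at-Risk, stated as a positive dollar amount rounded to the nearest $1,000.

$185,000

σ_p² = 0.4²·2.92² + 0.6²·0.744² + 2·0.5·0.4·0.6·2.92·0.744 = 2.0849 (%²).
σ_p = √2.0849 = 1.444%.
At 90%, z = 1.282.
VaR = 1.282 × 1.444% = 1.851%; on $10,000,000 that is $185,100.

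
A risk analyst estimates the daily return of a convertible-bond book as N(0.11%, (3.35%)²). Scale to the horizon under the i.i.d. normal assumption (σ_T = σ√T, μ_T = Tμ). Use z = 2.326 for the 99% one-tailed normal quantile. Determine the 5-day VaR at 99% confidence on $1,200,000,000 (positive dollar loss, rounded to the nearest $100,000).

σ_{5d} = 3.35% × √5 = 7.491%; μ_{5d} = 5 × 0.11% = 0.550%.
VaR = −(0.550%) + 2.326 × 7.491% = 16.874%.
On $1,200,000,000: 0.16874 × $1,200,000,000 = $202,488,000.

$202,500,000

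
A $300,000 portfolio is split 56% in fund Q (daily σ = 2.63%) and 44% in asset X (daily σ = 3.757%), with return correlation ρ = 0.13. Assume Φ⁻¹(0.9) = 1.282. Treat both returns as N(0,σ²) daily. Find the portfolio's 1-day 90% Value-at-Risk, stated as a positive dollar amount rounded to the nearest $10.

$9,050

σ_p² = 0.56²·2.63² + 0.44²·3.757² + 2·0.13·0.56·0.44·2.63·3.757 = 5.5348 (%²).
σ_p = √5.5348 = 2.353%.
VaR = 1.282 × 2.353% = 3.017%; on $300,000 that is $9,051.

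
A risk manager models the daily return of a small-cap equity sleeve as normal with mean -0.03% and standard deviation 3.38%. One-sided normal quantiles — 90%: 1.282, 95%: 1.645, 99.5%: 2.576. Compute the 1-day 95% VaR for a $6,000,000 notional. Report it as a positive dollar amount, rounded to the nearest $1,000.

$335,000

VaR = −μ + z·σ = −(-0.03%) + 1.645 × 3.38% = 5.590%.
On $6,000,000: 0.05590 × $6,000,000 = $335,400.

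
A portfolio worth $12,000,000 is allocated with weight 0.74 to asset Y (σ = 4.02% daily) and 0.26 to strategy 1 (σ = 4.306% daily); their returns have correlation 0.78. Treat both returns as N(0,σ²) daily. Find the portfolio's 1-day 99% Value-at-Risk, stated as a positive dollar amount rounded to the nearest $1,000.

σ_p² = 0.74²·4.02² + 0.26²·4.306² + 2·0.78·0.74·0.26·4.02·4.306 = 15.2984 (%²).
σ_p = √15.2984 = 3.911%.
At 99%, z = 2.326.
VaR = 2.326 × 3.911% = 9.097%; on $12,000,000 that is $1,091,640.

$1,092,000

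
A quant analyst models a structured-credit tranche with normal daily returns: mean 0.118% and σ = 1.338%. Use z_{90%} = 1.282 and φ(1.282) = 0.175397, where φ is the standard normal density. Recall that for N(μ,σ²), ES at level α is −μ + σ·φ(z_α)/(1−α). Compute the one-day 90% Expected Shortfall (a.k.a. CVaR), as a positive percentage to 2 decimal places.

Tail multiplier: φ(z)/(1−α) = 0.175397 / 0.1 = 1.754.
ES = −(0.118%) + 1.338% × 1.754 = 2.229%.

2.23%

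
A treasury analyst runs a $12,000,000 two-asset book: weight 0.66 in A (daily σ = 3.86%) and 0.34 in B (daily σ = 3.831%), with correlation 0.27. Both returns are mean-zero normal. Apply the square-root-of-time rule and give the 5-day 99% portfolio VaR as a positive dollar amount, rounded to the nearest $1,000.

σ_p = √(0.66²·3.86² + 0.34²·3.831² + 2·0.27·0.66·0.34·3.86·3.831) = 3.159%.
σ_{5d} = 3.159% × √5 = 7.064%.
z(99%) = 2.326.
VaR = 2.326 × 7.064% = 16.431%; on $12,000,000 that is $1,971,720.

$1,972,000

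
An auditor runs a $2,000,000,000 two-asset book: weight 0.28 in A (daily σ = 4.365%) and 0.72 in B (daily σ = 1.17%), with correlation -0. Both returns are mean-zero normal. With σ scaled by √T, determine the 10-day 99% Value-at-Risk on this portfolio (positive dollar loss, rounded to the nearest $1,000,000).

σ_p = √(0.28²·4.365² + 0.72²·1.17² + 2·-0·0.28·0.72·4.365·1.17) = 1.484%.
σ_{10d} = 1.484% × √10 = 4.693%.
z(99%) = 2.326.
VaR = 2.326 × 4.693% = 10.916%; on $2,000,000,000 that is $218,320,000.

$218,000,000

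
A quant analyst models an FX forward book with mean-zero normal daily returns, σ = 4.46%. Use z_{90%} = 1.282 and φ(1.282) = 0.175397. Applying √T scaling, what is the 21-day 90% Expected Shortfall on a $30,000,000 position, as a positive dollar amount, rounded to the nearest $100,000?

$10,800,000

σ_{21d} = 4.46% × √21 = 20.438%.
ES multiplier = φ(z)/(1−α) = 0.175397/0.1 = 1.754.
ES = 20.438% × 1.754 = 35.848%; on $30,000,000: $10,754,400.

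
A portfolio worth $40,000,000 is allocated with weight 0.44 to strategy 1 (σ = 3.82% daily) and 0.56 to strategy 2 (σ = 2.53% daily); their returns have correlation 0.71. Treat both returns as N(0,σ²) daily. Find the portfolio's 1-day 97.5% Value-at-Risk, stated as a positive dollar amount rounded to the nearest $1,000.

$2,247,000

σ_p² = 0.44²·3.82² + 0.56²·2.53² + 2·0.71·0.44·0.56·3.82·2.53 = 8.2139 (%²).
σ_p = √8.2139 = 2.866%.
At 97.5%, z = 1.960.
VaR = 1.960 × 2.866% = 5.617%; on $40,000,000 that is $2,246,800.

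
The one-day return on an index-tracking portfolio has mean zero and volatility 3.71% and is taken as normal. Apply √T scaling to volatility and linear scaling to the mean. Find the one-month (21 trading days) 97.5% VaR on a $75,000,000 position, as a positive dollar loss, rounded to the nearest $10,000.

$24,990,000

At 97.5%, z = 1.960.
σ_{21d} = 3.71% × √21 = 17.001%.
VaR = 1.960 × 17.001% = 33.322%.
On $75,000,000: 0.33322 × $75,000,000 = $24,991,500.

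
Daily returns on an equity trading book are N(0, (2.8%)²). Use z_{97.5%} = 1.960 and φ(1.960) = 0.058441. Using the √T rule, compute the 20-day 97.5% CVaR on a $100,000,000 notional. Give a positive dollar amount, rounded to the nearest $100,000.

$29,300,000

σ_{20d} = 2.8% × √20 = 12.522%.
ES multiplier = φ(z)/(1−α) = 0.058441/0.025 = 2.338.
ES = 12.522% × 2.338 = 29.276%; on $100,000,000: $29,276,000.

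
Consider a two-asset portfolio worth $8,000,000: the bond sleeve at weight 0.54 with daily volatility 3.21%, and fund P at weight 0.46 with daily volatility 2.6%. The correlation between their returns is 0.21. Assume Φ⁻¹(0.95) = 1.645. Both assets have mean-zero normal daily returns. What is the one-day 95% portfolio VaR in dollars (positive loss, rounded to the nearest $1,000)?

$303,000

σ_p² = 0.54²·3.21² + 0.46²·2.6² + 2·0.21·0.54·0.46·3.21·2.6 = 5.3058 (%²).
σ_p = √5.3058 = 2.303%.
VaR = 1.645 × 2.303% = 3.788%; on $8,000,000 that is $303,040.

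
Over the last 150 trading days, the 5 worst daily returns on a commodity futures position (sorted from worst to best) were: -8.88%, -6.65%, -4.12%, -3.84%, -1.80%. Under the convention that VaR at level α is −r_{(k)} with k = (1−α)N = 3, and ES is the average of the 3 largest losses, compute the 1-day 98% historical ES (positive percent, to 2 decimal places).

The 3 worst returns sum to -19.65%.
ES = −(-19.65%) / 3 = 6.55%.

6.55%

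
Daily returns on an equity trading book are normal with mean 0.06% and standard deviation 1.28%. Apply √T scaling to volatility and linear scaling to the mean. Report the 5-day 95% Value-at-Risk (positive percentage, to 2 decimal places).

4.41%

At 95%, z = 1.645.
σ_{5d} = 1.28% × √5 = 2.862%; μ_{5d} = 5 × 0.06% = 0.300%.
VaR = −(0.300%) + 1.645 × 2.862% = 4.408%.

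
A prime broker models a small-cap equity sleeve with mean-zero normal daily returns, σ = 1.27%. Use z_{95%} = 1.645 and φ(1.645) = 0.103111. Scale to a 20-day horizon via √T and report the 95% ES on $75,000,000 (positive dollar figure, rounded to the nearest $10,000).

σ_{20d} = 1.27% × √20 = 5.680%.
ES multiplier = φ(z)/(1−α) = 0.103111/0.05 = 2.062.
ES = 5.680% × 2.062 = 11.712%; on $75,000,000: $8,784,000.

$8,780,000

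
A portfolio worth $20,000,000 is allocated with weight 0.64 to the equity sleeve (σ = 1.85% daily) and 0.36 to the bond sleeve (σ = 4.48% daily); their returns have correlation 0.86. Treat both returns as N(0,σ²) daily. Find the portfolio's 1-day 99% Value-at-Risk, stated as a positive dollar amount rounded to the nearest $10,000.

$1,260,000

σ_p² = 0.64²·1.85² + 0.36²·4.48² + 2·0.86·0.64·0.36·1.85·4.48 = 7.2874 (%²).
σ_p = √7.2874 = 2.700%.
At 99%, z = 2.326.
VaR = 2.326 × 2.700% = 6.280%; on $20,000,000 that is $1,256,000.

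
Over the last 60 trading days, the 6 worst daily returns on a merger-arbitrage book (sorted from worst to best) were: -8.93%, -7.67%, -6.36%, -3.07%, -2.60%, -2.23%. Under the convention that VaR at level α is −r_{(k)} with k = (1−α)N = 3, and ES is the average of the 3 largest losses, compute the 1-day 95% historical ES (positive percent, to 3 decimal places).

The 3 worst returns sum to -22.96%.
ES = −(-22.96%) / 3 = 7.6533…% ≈ 7.653%.

7.653%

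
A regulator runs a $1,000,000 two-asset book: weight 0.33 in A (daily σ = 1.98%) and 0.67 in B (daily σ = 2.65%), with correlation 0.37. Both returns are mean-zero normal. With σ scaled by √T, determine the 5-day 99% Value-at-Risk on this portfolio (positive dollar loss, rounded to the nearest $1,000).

$110,000

σ_p = √(0.33²·1.98² + 0.67²·2.65² + 2·0.37·0.33·0.67·1.98·2.65) = 2.107%.
σ_{5d} = 2.107% × √5 = 4.711%.
z(99%) = 2.326.
VaR = 2.326 × 4.711% = 10.958%; on $1,000,000 that is $109,580.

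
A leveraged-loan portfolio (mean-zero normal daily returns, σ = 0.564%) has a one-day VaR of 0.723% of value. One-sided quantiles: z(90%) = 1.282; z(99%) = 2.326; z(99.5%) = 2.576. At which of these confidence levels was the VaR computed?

90%

Implied z = VaR/σ = 0.723 / 0.564 = 1.282.
This matches z(90%) = 1.282.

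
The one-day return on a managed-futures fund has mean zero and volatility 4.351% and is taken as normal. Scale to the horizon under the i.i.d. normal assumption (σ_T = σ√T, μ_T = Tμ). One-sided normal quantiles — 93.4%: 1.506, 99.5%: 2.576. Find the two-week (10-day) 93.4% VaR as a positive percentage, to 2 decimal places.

σ_{10d} = 4.351% × √10 = 13.759%.
VaR = 1.506 × 13.759% = 20.721%.

20.72%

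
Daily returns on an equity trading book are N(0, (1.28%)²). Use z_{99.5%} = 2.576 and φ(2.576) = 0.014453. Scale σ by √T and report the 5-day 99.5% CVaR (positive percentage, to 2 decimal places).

8.27%

σ_{5d} = 1.28% × √5 = 2.862%.
ES multiplier = φ(z)/(1−α) = 0.014453/0.005 = 2.891.
ES = 2.862% × 2.891 = 8.274%.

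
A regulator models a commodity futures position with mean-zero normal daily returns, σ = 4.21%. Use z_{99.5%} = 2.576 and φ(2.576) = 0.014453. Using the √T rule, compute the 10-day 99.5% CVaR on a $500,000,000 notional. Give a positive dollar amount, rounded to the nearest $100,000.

$192,400,000

σ_{10d} = 4.21% × √10 = 13.313%.
ES multiplier = φ(z)/(1−α) = 0.014453/0.005 = 2.891.
ES = 13.313% × 2.891 = 38.488%; on $500,000,000: $192,440,000.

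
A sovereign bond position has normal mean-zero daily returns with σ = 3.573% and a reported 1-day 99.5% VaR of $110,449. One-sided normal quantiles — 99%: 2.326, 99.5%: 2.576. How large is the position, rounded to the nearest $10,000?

VaR as a fraction of value: z·σ = 2.576 × 3.573% = 9.20405%.
Position = $110,449 / 0.0920405 = $1,200,005.

$1,200,000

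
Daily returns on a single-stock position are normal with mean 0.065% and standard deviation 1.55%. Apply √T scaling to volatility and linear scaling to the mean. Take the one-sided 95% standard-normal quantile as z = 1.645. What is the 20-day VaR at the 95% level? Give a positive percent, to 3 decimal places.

σ_{20d} = 1.55% × √20 = 6.932%; μ_{20d} = 20 × 0.065% = 1.300%.
VaR = −(1.300%) + 1.645 × 6.932% = 10.103%.

10.103%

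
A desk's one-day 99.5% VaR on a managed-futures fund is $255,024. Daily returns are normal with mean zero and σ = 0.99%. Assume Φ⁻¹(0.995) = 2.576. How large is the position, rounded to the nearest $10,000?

$10,000,000

VaR as a fraction of value: z·σ = 2.576 × 0.99% = 2.55024%.
Position = $255,024 / 0.0255024 = $10,000,000.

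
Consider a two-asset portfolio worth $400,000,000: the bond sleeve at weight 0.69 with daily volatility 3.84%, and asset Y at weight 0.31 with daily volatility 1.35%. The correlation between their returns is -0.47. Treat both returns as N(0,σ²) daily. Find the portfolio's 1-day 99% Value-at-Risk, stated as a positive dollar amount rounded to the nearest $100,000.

$23,100,000

σ_p² = 0.69²·3.84² + 0.31²·1.35² + 2·-0.47·0.69·0.31·3.84·1.35 = 6.1532 (%²).
σ_p = √6.1532 = 2.481%.
At 99%, z = 2.326.
VaR = 2.326 × 2.481% = 5.771%; on $400,000,000 that is $23,084,000.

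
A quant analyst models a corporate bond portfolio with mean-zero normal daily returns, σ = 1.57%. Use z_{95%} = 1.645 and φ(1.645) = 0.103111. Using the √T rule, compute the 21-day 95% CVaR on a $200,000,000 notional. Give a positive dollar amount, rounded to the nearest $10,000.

σ_{21d} = 1.57% × √21 = 7.195%.
ES multiplier = φ(z)/(1−α) = 0.103111/0.05 = 2.062.
ES = 7.195% × 2.062 = 14.836%; on $200,000,000: $29,672,000.

$29,670,000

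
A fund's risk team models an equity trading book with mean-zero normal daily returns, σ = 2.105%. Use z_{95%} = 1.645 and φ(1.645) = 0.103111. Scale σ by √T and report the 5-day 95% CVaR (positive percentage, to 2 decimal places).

9.71%

σ_{5d} = 2.105% × √5 = 4.707%.
ES multiplier = φ(z)/(1−α) = 0.103111/0.05 = 2.062.
ES = 4.707% × 2.062 = 9.706%.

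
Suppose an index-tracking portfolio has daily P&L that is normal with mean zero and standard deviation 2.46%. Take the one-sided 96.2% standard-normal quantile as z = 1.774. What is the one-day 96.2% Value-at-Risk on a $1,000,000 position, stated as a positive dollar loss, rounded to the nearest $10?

VaR = z·σ = 1.774 × 2.46% = 4.364%.
On $1,000,000: 0.04364 × $1,000,000 = $43,640.

$43,640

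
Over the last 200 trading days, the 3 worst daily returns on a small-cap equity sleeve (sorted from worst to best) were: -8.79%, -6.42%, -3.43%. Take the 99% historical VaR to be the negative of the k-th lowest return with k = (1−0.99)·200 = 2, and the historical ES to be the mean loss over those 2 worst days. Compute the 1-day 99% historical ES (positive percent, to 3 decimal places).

The 2 worst returns sum to -15.21%.
ES = −(-15.21%) / 2 = 7.605%.

7.605%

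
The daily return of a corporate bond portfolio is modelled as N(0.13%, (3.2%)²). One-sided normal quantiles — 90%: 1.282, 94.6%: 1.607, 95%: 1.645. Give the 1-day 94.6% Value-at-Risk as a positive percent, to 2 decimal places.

5.01%

VaR = −μ + z·σ = −(0.13%) + 1.607 × 3.2% = 5.012%.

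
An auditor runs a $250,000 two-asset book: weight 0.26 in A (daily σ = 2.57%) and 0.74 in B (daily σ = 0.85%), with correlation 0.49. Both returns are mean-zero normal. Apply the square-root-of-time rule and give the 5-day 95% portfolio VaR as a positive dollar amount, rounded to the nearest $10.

$10,300

σ_p = √(0.26²·2.57² + 0.74²·0.85² + 2·0.49·0.26·0.74·2.57·0.85) = 1.120%.
σ_{5d} = 1.120% × √5 = 2.504%.
z(95%) = 1.645.
VaR = 1.645 × 2.504% = 4.119%; on $250,000 that is $10,298.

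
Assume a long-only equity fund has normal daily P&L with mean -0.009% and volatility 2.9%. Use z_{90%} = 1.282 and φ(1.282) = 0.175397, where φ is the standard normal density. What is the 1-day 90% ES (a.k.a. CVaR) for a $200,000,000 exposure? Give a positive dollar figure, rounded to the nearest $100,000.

Tail multiplier: φ(z)/(1−α) = 0.175397 / 0.1 = 1.754.
ES = −(-0.009%) + 2.9% × 1.754 = 5.096%.
On $200,000,000: 0.05096 × $200,000,000 = $10,192,000.

$10,200,000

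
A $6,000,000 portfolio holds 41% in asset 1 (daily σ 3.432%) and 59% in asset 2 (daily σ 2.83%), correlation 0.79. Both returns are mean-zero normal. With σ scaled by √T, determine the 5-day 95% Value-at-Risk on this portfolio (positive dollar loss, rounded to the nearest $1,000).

σ_p = √(0.41²·3.432² + 0.59²·2.83² + 2·0.79·0.41·0.59·3.432·2.83) = 2.912%.
σ_{5d} = 2.912% × √5 = 6.511%.
z(95%) = 1.645.
VaR = 1.645 × 6.511% = 10.711%; on $6,000,000 that is $642,660.

$643,000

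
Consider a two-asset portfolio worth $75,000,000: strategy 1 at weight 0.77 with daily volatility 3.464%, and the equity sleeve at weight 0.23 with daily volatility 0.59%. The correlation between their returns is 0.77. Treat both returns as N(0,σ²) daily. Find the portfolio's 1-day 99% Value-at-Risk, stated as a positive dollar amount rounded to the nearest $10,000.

σ_p² = 0.77²·3.464² + 0.23²·0.59² + 2·0.77·0.77·0.23·3.464·0.59 = 7.6902 (%²).
σ_p = √7.6902 = 2.773%.
At 99%, z = 2.326.
VaR = 2.326 × 2.773% = 6.450%; on $75,000,000 that is $4,837,500.

$4,840,000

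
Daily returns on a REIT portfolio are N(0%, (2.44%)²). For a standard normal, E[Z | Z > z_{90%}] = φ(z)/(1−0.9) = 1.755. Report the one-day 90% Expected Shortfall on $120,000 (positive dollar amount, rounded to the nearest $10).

$5,140

ES = 2.44% × 1.755 = 4.282%.
On $120,000: 0.04282 × $120,000 = $5,138.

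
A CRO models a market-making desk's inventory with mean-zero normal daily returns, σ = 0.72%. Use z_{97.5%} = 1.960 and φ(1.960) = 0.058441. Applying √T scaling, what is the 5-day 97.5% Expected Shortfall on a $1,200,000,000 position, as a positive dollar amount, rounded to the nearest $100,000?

σ_{5d} = 0.72% × √5 = 1.610%.
ES multiplier = φ(z)/(1−α) = 0.058441/0.025 = 2.338.
ES = 1.610% × 2.338 = 3.764%; on $1,200,000,000: $45,168,000.

$45,200,000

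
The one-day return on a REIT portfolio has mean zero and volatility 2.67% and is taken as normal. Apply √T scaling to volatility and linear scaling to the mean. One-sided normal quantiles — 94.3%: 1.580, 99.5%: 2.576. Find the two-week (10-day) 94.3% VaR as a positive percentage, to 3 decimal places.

σ_{10d} = 2.67% × √10 = 8.443%.
VaR = 1.580 × 8.443% = 13.340%.

13.340%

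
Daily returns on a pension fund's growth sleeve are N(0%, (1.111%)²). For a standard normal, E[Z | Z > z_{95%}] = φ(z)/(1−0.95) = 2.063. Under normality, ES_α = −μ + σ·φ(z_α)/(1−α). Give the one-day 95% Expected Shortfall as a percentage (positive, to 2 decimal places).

2.29%

ES = 1.111% × 2.063 = 2.292%.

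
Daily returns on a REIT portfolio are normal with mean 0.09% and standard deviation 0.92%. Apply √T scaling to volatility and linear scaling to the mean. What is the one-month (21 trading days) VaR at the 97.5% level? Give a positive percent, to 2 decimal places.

At 97.5%, z = 1.960.
σ_{21d} = 0.92% × √21 = 4.216%; μ_{21d} = 21 × 0.09% = 1.890%.
VaR = −(1.890%) + 1.960 × 4.216% = 6.373%.

6.37%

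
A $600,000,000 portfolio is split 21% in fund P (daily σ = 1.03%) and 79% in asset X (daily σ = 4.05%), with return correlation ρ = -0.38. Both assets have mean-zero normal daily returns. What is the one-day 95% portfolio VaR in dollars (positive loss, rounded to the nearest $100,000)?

σ_p² = 0.21²·1.03² + 0.79²·4.05² + 2·-0.38·0.21·0.79·1.03·4.05 = 9.7576 (%²).
σ_p = √9.7576 = 3.124%.
At 95%, z = 1.645.
VaR = 1.645 × 3.124% = 5.139%; on $600,000,000 that is $30,834,000.

$30,800,000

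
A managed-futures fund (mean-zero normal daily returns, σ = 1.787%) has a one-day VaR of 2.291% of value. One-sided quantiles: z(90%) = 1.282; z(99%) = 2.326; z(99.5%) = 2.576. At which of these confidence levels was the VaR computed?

Implied z = VaR/σ = 2.291 / 1.787 = 1.282.
This matches z(90%) = 1.282.

90%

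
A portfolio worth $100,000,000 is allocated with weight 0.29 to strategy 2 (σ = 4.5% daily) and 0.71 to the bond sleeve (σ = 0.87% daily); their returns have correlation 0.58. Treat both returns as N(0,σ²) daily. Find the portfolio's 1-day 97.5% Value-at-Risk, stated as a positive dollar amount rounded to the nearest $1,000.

σ_p² = 0.29²·4.5² + 0.71²·0.87² + 2·0.58·0.29·0.71·4.5·0.87 = 3.0197 (%²).
σ_p = √3.0197 = 1.738%.
At 97.5%, z = 1.960.
VaR = 1.960 × 1.738% = 3.406%; on $100,000,000 that is $3,406,000.

$3,406,000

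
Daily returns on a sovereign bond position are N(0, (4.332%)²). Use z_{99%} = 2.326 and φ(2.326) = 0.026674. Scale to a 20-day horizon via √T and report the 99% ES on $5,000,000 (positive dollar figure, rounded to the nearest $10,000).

$2,580,000

σ_{20d} = 4.332% × √20 = 19.373%.
ES multiplier = φ(z)/(1−α) = 0.026674/0.01 = 2.667.
ES = 19.373% × 2.667 = 51.668%; on $5,000,000: $2,583,400.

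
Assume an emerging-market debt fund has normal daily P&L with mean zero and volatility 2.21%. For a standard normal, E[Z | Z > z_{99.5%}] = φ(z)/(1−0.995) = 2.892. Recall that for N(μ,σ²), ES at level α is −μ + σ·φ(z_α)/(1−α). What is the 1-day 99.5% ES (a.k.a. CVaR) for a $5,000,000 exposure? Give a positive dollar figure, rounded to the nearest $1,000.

$320,000

ES = 2.21% × 2.892 = 6.391%.
On $5,000,000: 0.06391 × $5,000,000 = $319,550.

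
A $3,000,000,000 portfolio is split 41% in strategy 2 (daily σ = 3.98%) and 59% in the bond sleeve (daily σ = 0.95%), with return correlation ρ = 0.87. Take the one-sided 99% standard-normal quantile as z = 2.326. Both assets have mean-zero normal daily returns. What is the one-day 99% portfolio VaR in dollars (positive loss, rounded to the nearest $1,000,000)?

σ_p² = 0.41²·3.98² + 0.59²·0.95² + 2·0.87·0.41·0.59·3.98·0.95 = 4.5684 (%²).
σ_p = √4.5684 = 2.137%.
VaR = 2.326 × 2.137% = 4.971%; on $3,000,000,000 that is $149,130,000.

$149,000,000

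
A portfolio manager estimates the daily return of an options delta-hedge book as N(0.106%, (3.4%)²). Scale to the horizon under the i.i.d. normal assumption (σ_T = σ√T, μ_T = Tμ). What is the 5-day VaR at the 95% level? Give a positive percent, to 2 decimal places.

At 95%, z = 1.645.
σ_{5d} = 3.4% × √5 = 7.603%; μ_{5d} = 5 × 0.106% = 0.530%.
VaR = −(0.530%) + 1.645 × 7.603% = 11.977%.

11.98%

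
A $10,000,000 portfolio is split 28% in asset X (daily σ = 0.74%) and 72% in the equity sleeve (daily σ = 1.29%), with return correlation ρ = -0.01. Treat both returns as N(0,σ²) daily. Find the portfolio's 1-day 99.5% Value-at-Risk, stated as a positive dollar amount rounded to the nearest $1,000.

σ_p² = 0.28²·0.74² + 0.72²·1.29² + 2·-0.01·0.28·0.72·0.74·1.29 = 0.9018 (%²).
σ_p = √0.9018 = 0.950%.
At 99.5%, z = 2.576.
VaR = 2.576 × 0.950% = 2.447%; on $10,000,000 that is $244,700.

$245,000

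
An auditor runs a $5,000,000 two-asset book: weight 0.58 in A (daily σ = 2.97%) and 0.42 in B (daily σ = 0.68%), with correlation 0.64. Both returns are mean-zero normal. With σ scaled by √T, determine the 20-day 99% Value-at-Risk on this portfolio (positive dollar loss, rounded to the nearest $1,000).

$998,000

σ_p = √(0.58²·2.97² + 0.42²·0.68² + 2·0.64·0.58·0.42·2.97·0.68) = 1.918%.
σ_{20d} = 1.918% × √20 = 8.578%.
z(99%) = 2.326.
VaR = 2.326 × 8.578% = 19.952%; on $5,000,000 that is $997,600.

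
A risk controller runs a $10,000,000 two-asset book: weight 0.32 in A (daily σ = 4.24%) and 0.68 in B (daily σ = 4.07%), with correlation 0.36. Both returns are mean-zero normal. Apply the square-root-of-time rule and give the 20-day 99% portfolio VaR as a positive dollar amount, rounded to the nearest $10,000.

$3,630,000

σ_p = √(0.32²·4.24² + 0.68²·4.07² + 2·0.36·0.32·0.68·4.24·4.07) = 3.493%.
σ_{20d} = 3.493% × √20 = 15.621%.
z(99%) = 2.326.
VaR = 2.326 × 15.621% = 36.334%; on $10,000,000 that is $3,633,400.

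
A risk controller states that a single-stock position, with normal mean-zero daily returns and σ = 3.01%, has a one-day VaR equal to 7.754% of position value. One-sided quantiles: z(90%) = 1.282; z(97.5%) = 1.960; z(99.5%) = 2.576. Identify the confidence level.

Implied z = VaR/σ = 7.754 / 3.01 = 2.576.
This matches z(99.5%) = 2.576.

99.5%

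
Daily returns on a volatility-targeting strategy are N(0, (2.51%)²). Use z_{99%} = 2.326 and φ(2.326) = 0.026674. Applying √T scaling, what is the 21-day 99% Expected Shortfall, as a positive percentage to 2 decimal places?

σ_{21d} = 2.51% × √21 = 11.502%.
ES multiplier = φ(z)/(1−α) = 0.026674/0.01 = 2.667.
ES = 11.502% × 2.667 = 30.676%.

30.68%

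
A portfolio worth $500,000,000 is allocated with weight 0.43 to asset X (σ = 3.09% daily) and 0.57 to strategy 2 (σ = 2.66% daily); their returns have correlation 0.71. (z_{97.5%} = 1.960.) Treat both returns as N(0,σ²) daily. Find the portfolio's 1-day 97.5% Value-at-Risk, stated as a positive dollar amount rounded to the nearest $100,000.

σ_p² = 0.43²·3.09² + 0.57²·2.66² + 2·0.71·0.43·0.57·3.09·2.66 = 6.9250 (%²).
σ_p = √6.9250 = 2.632%.
VaR = 1.960 × 2.632% = 5.159%; on $500,000,000 that is $25,795,000.

$25,800,000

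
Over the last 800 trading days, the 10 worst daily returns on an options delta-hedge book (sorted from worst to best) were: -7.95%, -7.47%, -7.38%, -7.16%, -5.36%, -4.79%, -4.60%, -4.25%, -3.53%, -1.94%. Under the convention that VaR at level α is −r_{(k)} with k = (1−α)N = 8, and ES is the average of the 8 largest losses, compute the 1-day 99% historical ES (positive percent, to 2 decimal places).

The 8 worst returns sum to -48.96%.
ES = −(-48.96%) / 8 = 6.12%.

6.12%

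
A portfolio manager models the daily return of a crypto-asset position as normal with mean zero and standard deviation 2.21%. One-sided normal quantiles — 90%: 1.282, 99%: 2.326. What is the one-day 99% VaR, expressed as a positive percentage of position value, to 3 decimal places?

VaR = z·σ = 2.326 × 2.21% = 5.140%.

5.140%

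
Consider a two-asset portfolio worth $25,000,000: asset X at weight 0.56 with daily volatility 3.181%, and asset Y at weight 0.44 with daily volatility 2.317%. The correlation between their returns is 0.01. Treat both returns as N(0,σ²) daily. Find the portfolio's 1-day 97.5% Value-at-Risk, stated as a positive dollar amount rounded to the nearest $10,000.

σ_p² = 0.56²·3.181² + 0.44²·2.317² + 2·0.01·0.56·0.44·3.181·2.317 = 4.2489 (%²).
σ_p = √4.2489 = 2.061%.
At 97.5%, z = 1.960.
VaR = 1.960 × 2.061% = 4.040%; on $25,000,000 that is $1,010,000.

$1,010,000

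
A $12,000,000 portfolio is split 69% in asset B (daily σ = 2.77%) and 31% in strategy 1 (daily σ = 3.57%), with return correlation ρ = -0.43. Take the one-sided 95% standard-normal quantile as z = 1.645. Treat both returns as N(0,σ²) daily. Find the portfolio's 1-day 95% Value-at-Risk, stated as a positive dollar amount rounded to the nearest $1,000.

$345,000

σ_p² = 0.69²·2.77² + 0.31²·3.57² + 2·-0.43·0.69·0.31·2.77·3.57 = 3.0587 (%²).
σ_p = √3.0587 = 1.749%.
VaR = 1.645 × 1.749% = 2.877%; on $12,000,000 that is $345,240.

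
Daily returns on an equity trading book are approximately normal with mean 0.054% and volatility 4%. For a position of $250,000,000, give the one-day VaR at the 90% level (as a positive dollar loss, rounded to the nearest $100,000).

$12,700,000

At 90% one-sided, z = 1.282.
VaR = −μ + z·σ = −(0.054%) + 1.282 × 4% = 5.074%.
On $250,000,000: 0.05074 × $250,000,000 = $12,685,000.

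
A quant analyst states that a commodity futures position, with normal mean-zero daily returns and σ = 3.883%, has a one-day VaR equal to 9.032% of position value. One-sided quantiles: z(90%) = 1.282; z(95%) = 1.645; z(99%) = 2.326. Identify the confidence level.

99%

Implied z = VaR/σ = 9.032 / 3.883 = 2.326.
This matches z(99%) = 2.326.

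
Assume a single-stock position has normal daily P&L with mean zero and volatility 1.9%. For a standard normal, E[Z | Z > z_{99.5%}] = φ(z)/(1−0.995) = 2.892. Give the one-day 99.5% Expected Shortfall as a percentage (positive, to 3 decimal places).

5.495%

ES = 1.9% × 2.892 = 5.495%.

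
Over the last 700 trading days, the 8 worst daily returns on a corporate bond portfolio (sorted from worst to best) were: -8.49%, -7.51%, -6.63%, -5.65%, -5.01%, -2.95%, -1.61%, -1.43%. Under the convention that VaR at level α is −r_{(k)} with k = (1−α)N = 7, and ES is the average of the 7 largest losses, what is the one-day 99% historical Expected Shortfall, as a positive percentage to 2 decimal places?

The 7 worst returns sum to -37.85%.
ES = −(-37.85%) / 7 = 5.4071…% ≈ 5.41%.

5.41%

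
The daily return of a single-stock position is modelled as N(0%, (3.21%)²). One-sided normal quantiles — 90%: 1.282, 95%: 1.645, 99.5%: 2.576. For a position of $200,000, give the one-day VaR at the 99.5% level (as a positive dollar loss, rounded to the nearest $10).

VaR = z·σ = 2.576 × 3.21% = 8.269%.
On $200,000: 0.08269 × $200,000 = $16,538.

$16,540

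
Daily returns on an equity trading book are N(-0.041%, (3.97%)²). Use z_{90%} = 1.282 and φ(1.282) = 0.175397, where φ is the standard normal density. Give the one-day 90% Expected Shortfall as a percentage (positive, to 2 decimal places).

Tail multiplier: φ(z)/(1−α) = 0.175397 / 0.1 = 1.754.
ES = −(-0.041%) + 3.97% × 1.754 = 7.004%.

7.00%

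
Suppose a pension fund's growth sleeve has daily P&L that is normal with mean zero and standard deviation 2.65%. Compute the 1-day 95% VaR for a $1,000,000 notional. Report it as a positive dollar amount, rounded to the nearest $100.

At 95% one-sided, z = 1.645.
VaR = z·σ = 1.645 × 2.65% = 4.359%.
On $1,000,000: 0.04359 × $1,000,000 = $43,590.

$43,600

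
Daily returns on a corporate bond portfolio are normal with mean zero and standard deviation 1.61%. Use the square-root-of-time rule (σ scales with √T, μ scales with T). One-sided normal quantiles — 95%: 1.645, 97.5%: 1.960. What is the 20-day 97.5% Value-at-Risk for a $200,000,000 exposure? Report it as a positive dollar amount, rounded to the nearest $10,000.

σ_{20d} = 1.61% × √20 = 7.200%.
VaR = 1.960 × 7.200% = 14.112%.
On $200,000,000: 0.14112 × $200,000,000 = $28,224,000.

$28,220,000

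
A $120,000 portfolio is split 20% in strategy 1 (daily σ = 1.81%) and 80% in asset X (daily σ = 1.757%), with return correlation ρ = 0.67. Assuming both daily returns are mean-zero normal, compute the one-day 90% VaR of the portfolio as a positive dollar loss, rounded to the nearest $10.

$2,570

σ_p² = 0.2²·1.81² + 0.8²·1.757² + 2·0.67·0.2·0.8·1.81·1.757 = 2.7886 (%²).
σ_p = √2.7886 = 1.670%.
At 90%, z = 1.282.
VaR = 1.282 × 1.670% = 2.141%; on $120,000 that is $2,569.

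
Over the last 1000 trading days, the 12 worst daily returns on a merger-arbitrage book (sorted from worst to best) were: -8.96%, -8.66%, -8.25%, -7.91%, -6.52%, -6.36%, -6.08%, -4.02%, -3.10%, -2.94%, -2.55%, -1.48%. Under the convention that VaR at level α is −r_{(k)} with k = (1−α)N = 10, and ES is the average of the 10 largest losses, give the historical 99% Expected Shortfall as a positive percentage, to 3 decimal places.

The 10 worst returns sum to -62.80%.
ES = −(-62.80%) / 10 = 6.28% ≈ 6.280%.

6.280%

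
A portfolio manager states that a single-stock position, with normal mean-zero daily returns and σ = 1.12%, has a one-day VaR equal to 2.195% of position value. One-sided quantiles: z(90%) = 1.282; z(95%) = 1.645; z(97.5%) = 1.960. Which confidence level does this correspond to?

97.5%

Implied z = VaR/σ = 2.195 / 1.12 = 1.960.
This matches z(97.5%) = 1.960.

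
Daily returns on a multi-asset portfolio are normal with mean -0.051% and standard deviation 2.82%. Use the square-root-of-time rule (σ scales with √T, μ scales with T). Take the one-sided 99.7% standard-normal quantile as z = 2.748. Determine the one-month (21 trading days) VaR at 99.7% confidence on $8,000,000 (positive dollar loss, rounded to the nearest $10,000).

σ_{21d} = 2.82% × √21 = 12.923%; μ_{21d} = 21 × -0.051% = -1.071%.
VaR = −(-1.071%) + 2.748 × 12.923% = 36.583%.
On $8,000,000: 0.36583 × $8,000,000 = $2,926,640.

$2,930,000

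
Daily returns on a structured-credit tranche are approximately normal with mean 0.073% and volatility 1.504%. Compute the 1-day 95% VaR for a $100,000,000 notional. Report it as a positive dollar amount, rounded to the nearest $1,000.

At 95% one-sided, z = 1.645.
VaR = −μ + z·σ = −(0.073%) + 1.645 × 1.504% = 2.401%.
On $100,000,000: 0.02401 × $100,000,000 = $2,401,000.

$2,401,000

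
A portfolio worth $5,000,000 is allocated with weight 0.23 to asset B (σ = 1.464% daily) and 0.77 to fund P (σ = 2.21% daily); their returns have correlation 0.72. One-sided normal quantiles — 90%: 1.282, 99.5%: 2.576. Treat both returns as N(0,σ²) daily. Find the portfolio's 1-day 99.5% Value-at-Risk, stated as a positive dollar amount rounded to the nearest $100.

$252,200

σ_p² = 0.23²·1.464² + 0.77²·2.21² + 2·0.72·0.23·0.77·1.464·2.21 = 3.8343 (%²).
σ_p = √3.8343 = 1.958%.
VaR = 2.576 × 1.958% = 5.044%; on $5,000,000 that is $252,200.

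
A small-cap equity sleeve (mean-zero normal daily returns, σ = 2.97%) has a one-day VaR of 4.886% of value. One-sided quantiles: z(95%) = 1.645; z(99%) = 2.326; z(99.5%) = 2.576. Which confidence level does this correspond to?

Implied z = VaR/σ = 4.886 / 2.97 = 1.645.
This matches z(95%) = 1.645.

95%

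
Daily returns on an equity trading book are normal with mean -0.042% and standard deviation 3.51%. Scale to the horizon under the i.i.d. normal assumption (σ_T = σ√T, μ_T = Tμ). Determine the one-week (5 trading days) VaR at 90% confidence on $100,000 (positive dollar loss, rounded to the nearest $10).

At 90%, z = 1.282.
σ_{5d} = 3.51% × √5 = 7.849%; μ_{5d} = 5 × -0.042% = -0.210%.
VaR = −(-0.210%) + 1.282 × 7.849% = 10.272%.
On $100,000: 0.10272 × $100,000 = $10,272.

$10,270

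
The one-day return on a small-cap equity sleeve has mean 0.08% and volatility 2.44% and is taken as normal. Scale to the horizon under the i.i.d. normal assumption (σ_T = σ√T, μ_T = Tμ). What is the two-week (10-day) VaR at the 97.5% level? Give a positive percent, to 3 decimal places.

At 97.5%, z = 1.960.
σ_{10d} = 2.44% × √10 = 7.716%; μ_{10d} = 10 × 0.08% = 0.800%.
VaR = −(0.800%) + 1.960 × 7.716% = 14.323%.

14.323%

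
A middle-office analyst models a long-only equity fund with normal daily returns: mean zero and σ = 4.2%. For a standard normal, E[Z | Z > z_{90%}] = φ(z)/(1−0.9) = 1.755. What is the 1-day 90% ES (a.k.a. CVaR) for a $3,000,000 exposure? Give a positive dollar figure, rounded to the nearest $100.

$221,100

ES = 4.2% × 1.755 = 7.371%.
On $3,000,000: 0.07371 × $3,000,000 = $221,130.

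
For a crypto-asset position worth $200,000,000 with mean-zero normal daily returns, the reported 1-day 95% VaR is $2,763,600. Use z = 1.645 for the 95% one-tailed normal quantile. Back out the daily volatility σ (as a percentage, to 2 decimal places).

0.84%

VaR as a fraction: $2,763,600 / $200,000,000 = 1.382%.
σ = VaR / z = 1.382% / 1.645 = 0.840%.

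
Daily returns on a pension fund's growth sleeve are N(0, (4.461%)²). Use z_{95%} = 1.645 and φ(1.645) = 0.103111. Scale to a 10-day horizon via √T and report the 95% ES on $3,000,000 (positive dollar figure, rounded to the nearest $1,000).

σ_{10d} = 4.461% × √10 = 14.107%.
ES multiplier = φ(z)/(1−α) = 0.103111/0.05 = 2.062.
ES = 14.107% × 2.062 = 29.089%; on $3,000,000: $872,670.

$873,000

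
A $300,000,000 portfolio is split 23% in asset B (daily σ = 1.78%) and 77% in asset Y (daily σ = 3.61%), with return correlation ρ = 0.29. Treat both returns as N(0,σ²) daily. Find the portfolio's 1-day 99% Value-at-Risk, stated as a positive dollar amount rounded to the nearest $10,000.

σ_p² = 0.23²·1.78² + 0.77²·3.61² + 2·0.29·0.23·0.77·1.78·3.61 = 8.5544 (%²).
σ_p = √8.5544 = 2.925%.
At 99%, z = 2.326.
VaR = 2.326 × 2.925% = 6.804%; on $300,000,000 that is $20,412,000.

$20,410,000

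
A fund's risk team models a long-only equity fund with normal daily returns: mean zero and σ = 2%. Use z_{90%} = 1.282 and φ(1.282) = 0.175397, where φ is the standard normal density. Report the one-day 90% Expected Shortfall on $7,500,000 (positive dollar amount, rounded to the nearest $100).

Tail multiplier: φ(z)/(1−α) = 0.175397 / 0.1 = 1.754.
ES = 2% × 1.754 = 3.508%.
On $7,500,000: 0.03508 × $7,500,000 = $263,100.

$263,100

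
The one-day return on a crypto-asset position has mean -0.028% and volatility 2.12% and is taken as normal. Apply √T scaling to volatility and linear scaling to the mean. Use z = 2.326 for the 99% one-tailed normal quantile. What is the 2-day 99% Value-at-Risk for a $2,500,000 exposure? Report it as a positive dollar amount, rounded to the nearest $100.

$175,700

σ_{2d} = 2.12% × √2 = 2.998%; μ_{2d} = 2 × -0.028% = -0.056%.
VaR = −(-0.056%) + 2.326 × 2.998% = 7.029%.
On $2,500,000: 0.07029 × $2,500,000 = $175,725.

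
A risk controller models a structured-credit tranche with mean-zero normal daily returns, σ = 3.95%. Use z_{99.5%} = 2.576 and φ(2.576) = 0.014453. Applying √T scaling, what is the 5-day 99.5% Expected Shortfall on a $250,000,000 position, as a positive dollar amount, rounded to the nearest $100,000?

$63,800,000

σ_{5d} = 3.95% × √5 = 8.832%.
ES multiplier = φ(z)/(1−α) = 0.014453/0.005 = 2.891.
ES = 8.832% × 2.891 = 25.533%; on $250,000,000: $63,832,500.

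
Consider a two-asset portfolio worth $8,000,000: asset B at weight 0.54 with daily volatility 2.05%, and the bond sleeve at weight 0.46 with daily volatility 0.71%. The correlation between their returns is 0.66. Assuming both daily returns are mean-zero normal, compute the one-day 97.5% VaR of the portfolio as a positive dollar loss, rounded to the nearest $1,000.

σ_p² = 0.54²·2.05² + 0.46²·0.71² + 2·0.66·0.54·0.46·2.05·0.71 = 1.8094 (%²).
σ_p = √1.8094 = 1.345%.
At 97.5%, z = 1.960.
VaR = 1.960 × 1.345% = 2.636%; on $8,000,000 that is $210,880.

$211,000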